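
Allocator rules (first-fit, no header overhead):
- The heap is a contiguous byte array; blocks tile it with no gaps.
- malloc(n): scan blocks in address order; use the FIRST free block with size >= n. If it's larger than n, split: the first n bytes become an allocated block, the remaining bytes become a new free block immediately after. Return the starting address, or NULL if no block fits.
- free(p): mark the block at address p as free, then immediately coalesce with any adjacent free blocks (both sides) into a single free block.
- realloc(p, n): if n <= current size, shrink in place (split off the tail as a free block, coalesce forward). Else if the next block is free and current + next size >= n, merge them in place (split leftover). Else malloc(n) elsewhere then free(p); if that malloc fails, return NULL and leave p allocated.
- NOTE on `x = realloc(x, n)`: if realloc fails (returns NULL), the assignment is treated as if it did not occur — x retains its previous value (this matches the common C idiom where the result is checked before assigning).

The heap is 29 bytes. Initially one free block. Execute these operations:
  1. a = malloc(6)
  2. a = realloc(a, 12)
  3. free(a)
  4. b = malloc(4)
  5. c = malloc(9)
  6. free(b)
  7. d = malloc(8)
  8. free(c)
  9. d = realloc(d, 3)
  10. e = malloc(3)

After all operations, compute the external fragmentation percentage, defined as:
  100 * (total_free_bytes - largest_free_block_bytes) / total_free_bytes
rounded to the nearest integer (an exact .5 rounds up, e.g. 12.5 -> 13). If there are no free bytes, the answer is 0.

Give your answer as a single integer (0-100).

Answer: 43

Derivation:
Op 1: a = malloc(6) -> a = 0; heap: [0-5 ALLOC][6-28 FREE]
Op 2: a = realloc(a, 12) -> a = 0; heap: [0-11 ALLOC][12-28 FREE]
Op 3: free(a) -> (freed a); heap: [0-28 FREE]
Op 4: b = malloc(4) -> b = 0; heap: [0-3 ALLOC][4-28 FREE]
Op 5: c = malloc(9) -> c = 4; heap: [0-3 ALLOC][4-12 ALLOC][13-28 FREE]
Op 6: free(b) -> (freed b); heap: [0-3 FREE][4-12 ALLOC][13-28 FREE]
Op 7: d = malloc(8) -> d = 13; heap: [0-3 FREE][4-12 ALLOC][13-20 ALLOC][21-28 FREE]
Op 8: free(c) -> (freed c); heap: [0-12 FREE][13-20 ALLOC][21-28 FREE]
Op 9: d = realloc(d, 3) -> d = 13; heap: [0-12 FREE][13-15 ALLOC][16-28 FREE]
Op 10: e = malloc(3) -> e = 0; heap: [0-2 ALLOC][3-12 FREE][13-15 ALLOC][16-28 FREE]
Free blocks: [10 13] total_free=23 largest=13 -> 100*(23-13)/23 = 1000/23 ≈ 43.478 -> rounds to 43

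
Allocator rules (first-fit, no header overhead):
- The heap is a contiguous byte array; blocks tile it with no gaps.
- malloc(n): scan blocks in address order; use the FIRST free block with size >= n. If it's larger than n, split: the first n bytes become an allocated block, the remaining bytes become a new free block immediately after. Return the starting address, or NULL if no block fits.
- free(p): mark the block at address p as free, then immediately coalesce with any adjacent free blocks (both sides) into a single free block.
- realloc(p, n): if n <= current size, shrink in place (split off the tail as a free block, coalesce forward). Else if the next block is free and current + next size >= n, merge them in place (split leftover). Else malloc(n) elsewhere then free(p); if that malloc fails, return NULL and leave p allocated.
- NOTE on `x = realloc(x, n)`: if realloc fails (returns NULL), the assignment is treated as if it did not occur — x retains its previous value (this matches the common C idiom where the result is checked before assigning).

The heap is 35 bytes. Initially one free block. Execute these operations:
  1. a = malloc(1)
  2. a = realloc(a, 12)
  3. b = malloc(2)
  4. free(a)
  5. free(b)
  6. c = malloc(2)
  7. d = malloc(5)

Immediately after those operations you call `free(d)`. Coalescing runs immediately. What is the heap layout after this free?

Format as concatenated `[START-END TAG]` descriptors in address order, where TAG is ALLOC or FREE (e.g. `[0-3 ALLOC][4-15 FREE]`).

Op 1: a = malloc(1) -> a = 0; heap: [0-0 ALLOC][1-34 FREE]
Op 2: a = realloc(a, 12) -> a = 0; heap: [0-11 ALLOC][12-34 FREE]
Op 3: b = malloc(2) -> b = 12; heap: [0-11 ALLOC][12-13 ALLOC][14-34 FREE]
Op 4: free(a) -> (freed a); heap: [0-11 FREE][12-13 ALLOC][14-34 FREE]
Op 5: free(b) -> (freed b); heap: [0-34 FREE]
Op 6: c = malloc(2) -> c = 0; heap: [0-1 ALLOC][2-34 FREE]
Op 7: d = malloc(5) -> d = 2; heap: [0-1 ALLOC][2-6 ALLOC][7-34 FREE]
free(d): d = 2 -> block [2-6 ALLOC]; mark free, coalesce with adjacent free neighbors -> [0-1 ALLOC][2-34 FREE]

Answer: [0-1 ALLOC][2-34 FREE]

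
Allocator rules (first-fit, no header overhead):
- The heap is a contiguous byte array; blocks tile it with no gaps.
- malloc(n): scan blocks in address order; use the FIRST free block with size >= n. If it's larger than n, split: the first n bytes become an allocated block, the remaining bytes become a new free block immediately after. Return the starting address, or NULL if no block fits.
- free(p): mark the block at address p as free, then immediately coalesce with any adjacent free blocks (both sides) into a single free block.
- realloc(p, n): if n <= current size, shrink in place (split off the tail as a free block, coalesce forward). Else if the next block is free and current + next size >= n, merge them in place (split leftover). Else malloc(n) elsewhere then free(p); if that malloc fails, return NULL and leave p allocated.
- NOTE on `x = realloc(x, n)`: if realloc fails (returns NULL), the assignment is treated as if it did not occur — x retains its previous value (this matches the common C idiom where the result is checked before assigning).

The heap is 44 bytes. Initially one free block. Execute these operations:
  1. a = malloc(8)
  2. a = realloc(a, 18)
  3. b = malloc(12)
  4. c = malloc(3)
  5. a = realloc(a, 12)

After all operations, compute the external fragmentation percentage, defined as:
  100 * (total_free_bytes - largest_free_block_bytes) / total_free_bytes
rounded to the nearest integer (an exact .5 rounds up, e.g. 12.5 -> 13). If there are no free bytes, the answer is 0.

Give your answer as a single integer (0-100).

Op 1: a = malloc(8) -> a = 0; heap: [0-7 ALLOC][8-43 FREE]
Op 2: a = realloc(a, 18) -> a = 0; heap: [0-17 ALLOC][18-43 FREE]
Op 3: b = malloc(12) -> b = 18; heap: [0-17 ALLOC][18-29 ALLOC][30-43 FREE]
Op 4: c = malloc(3) -> c = 30; heap: [0-17 ALLOC][18-29 ALLOC][30-32 ALLOC][33-43 FREE]
Op 5: a = realloc(a, 12) -> a = 0; heap: [0-11 ALLOC][12-17 FREE][18-29 ALLOC][30-32 ALLOC][33-43 FREE]
Free blocks: [6 11] total_free=17 largest=11 -> 100*(17-11)/17 = 600/17 ≈ 35.294 -> rounds to 35

Answer: 35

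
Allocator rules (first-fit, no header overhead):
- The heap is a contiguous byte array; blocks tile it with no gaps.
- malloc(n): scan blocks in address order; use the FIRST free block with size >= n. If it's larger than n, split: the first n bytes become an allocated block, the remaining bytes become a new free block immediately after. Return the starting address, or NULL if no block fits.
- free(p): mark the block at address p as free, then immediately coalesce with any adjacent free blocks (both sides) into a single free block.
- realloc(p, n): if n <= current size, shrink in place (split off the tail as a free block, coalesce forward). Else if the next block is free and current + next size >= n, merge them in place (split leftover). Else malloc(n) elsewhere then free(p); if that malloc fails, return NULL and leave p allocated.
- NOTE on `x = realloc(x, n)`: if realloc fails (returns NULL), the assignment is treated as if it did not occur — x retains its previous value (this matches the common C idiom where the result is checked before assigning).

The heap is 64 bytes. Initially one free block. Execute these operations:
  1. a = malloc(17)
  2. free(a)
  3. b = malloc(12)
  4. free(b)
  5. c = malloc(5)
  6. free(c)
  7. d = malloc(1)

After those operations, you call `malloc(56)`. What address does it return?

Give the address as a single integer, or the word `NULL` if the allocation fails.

Answer: 1

Derivation:
Op 1: a = malloc(17) -> a = 0; heap: [0-16 ALLOC][17-63 FREE]
Op 2: free(a) -> (freed a); heap: [0-63 FREE]
Op 3: b = malloc(12) -> b = 0; heap: [0-11 ALLOC][12-63 FREE]
Op 4: free(b) -> (freed b); heap: [0-63 FREE]
Op 5: c = malloc(5) -> c = 0; heap: [0-4 ALLOC][5-63 FREE]
Op 6: free(c) -> (freed c); heap: [0-63 FREE]
Op 7: d = malloc(1) -> d = 0; heap: [0-0 ALLOC][1-63 FREE]
malloc(56): first-fit scan over [0-0 ALLOC][1-63 FREE] -> 1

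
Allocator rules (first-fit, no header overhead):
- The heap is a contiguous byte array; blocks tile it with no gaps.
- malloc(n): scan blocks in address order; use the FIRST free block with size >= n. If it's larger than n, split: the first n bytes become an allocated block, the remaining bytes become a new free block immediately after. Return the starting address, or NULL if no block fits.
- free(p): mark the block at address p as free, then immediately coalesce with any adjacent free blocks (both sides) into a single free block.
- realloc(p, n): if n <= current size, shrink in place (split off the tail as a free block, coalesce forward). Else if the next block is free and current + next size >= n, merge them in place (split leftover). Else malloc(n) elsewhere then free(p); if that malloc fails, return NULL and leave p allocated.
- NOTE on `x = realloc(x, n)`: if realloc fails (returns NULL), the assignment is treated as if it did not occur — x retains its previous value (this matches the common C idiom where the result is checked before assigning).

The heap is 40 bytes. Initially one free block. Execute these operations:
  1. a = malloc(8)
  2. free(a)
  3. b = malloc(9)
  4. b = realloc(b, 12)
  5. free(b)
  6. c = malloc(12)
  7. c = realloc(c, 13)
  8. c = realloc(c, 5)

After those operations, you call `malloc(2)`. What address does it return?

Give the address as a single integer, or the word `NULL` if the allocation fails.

Op 1: a = malloc(8) -> a = 0; heap: [0-7 ALLOC][8-39 FREE]
Op 2: free(a) -> (freed a); heap: [0-39 FREE]
Op 3: b = malloc(9) -> b = 0; heap: [0-8 ALLOC][9-39 FREE]
Op 4: b = realloc(b, 12) -> b = 0; heap: [0-11 ALLOC][12-39 FREE]
Op 5: free(b) -> (freed b); heap: [0-39 FREE]
Op 6: c = malloc(12) -> c = 0; heap: [0-11 ALLOC][12-39 FREE]
Op 7: c = realloc(c, 13) -> c = 0; heap: [0-12 ALLOC][13-39 FREE]
Op 8: c = realloc(c, 5) -> c = 0; heap: [0-4 ALLOC][5-39 FREE]
malloc(2): first-fit scan over [0-4 ALLOC][5-39 FREE] -> 5

Answer: 5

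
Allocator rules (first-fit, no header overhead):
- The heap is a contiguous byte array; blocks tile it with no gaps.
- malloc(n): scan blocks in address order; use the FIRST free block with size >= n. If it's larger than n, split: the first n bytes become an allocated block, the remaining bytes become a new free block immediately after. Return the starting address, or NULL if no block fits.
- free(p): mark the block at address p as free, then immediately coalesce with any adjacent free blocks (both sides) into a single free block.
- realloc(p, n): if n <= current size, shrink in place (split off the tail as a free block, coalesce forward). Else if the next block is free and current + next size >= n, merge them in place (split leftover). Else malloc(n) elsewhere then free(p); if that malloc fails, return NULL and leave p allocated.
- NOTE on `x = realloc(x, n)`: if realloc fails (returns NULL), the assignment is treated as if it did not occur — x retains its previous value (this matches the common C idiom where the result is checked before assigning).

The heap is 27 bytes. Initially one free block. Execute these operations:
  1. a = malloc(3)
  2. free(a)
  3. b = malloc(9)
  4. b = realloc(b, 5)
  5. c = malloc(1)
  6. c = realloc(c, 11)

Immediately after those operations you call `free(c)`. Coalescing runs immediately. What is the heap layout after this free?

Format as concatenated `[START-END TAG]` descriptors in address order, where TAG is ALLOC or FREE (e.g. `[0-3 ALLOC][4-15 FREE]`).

Answer: [0-4 ALLOC][5-26 FREE]

Derivation:
Op 1: a = malloc(3) -> a = 0; heap: [0-2 ALLOC][3-26 FREE]
Op 2: free(a) -> (freed a); heap: [0-26 FREE]
Op 3: b = malloc(9) -> b = 0; heap: [0-8 ALLOC][9-26 FREE]
Op 4: b = realloc(b, 5) -> b = 0; heap: [0-4 ALLOC][5-26 FREE]
Op 5: c = malloc(1) -> c = 5; heap: [0-4 ALLOC][5-5 ALLOC][6-26 FREE]
Op 6: c = realloc(c, 11) -> c = 5; heap: [0-4 ALLOC][5-15 ALLOC][16-26 FREE]
free(c): c = 5 -> block [5-15 ALLOC]; mark free, coalesce with adjacent free neighbors -> [0-4 ALLOC][5-26 FREE]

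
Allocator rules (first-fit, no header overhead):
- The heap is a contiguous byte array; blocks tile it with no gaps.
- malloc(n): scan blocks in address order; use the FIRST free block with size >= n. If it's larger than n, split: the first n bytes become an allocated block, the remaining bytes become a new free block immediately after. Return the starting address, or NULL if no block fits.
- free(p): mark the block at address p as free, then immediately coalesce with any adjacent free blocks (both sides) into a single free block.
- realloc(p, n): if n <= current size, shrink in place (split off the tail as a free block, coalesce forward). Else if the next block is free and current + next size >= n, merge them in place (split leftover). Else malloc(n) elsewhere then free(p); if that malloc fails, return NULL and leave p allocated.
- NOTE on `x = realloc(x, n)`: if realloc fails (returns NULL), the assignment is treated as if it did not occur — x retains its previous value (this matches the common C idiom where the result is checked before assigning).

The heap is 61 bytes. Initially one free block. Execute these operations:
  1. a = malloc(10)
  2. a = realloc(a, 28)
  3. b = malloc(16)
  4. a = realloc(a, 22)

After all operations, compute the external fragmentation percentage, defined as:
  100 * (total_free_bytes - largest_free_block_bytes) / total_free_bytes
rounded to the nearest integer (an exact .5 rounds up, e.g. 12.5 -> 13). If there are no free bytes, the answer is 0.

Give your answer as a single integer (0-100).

Op 1: a = malloc(10) -> a = 0; heap: [0-9 ALLOC][10-60 FREE]
Op 2: a = realloc(a, 28) -> a = 0; heap: [0-27 ALLOC][28-60 FREE]
Op 3: b = malloc(16) -> b = 28; heap: [0-27 ALLOC][28-43 ALLOC][44-60 FREE]
Op 4: a = realloc(a, 22) -> a = 0; heap: [0-21 ALLOC][22-27 FREE][28-43 ALLOC][44-60 FREE]
Free blocks: [6 17] total_free=23 largest=17 -> 100*(23-17)/23 = 600/23 ≈ 26.087 -> rounds to 26

Answer: 26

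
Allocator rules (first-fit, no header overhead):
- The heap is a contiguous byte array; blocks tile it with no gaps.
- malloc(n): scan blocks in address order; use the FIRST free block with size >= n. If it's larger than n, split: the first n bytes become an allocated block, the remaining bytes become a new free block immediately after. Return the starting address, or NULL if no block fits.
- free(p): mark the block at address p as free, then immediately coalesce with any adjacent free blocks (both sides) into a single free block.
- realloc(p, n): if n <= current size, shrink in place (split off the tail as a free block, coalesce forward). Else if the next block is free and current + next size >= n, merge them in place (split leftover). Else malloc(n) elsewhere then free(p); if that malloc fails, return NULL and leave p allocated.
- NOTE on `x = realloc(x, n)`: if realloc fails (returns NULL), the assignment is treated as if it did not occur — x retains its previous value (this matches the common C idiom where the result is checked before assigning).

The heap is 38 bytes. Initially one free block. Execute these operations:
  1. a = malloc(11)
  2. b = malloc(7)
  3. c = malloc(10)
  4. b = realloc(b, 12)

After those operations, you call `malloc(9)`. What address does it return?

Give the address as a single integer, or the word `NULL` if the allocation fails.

Op 1: a = malloc(11) -> a = 0; heap: [0-10 ALLOC][11-37 FREE]
Op 2: b = malloc(7) -> b = 11; heap: [0-10 ALLOC][11-17 ALLOC][18-37 FREE]
Op 3: c = malloc(10) -> c = 18; heap: [0-10 ALLOC][11-17 ALLOC][18-27 ALLOC][28-37 FREE]
Op 4: b = realloc(b, 12) -> NULL (b unchanged); heap: [0-10 ALLOC][11-17 ALLOC][18-27 ALLOC][28-37 FREE]
malloc(9): first-fit scan over [0-10 ALLOC][11-17 ALLOC][18-27 ALLOC][28-37 FREE] -> 28

Answer: 28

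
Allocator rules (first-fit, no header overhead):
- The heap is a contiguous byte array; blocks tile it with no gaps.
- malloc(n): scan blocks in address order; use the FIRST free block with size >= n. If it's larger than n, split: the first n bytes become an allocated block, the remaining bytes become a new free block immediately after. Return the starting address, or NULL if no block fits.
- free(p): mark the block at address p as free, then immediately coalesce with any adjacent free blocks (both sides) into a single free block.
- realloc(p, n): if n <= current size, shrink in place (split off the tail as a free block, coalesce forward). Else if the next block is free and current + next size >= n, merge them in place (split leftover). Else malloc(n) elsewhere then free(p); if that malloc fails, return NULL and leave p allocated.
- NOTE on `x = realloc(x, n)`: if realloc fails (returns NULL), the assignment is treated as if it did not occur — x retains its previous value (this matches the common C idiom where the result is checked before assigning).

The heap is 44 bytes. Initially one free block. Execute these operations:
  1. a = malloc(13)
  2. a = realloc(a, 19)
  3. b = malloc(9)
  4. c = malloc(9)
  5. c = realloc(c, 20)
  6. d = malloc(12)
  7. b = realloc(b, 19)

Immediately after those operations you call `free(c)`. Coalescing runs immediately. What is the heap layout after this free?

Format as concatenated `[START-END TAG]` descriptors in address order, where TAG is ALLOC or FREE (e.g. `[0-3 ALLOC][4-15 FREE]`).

Answer: [0-18 ALLOC][19-27 ALLOC][28-43 FREE]

Derivation:
Op 1: a = malloc(13) -> a = 0; heap: [0-12 ALLOC][13-43 FREE]
Op 2: a = realloc(a, 19) -> a = 0; heap: [0-18 ALLOC][19-43 FREE]
Op 3: b = malloc(9) -> b = 19; heap: [0-18 ALLOC][19-27 ALLOC][28-43 FREE]
Op 4: c = malloc(9) -> c = 28; heap: [0-18 ALLOC][19-27 ALLOC][28-36 ALLOC][37-43 FREE]
Op 5: c = realloc(c, 20) -> NULL (c unchanged); heap: [0-18 ALLOC][19-27 ALLOC][28-36 ALLOC][37-43 FREE]
Op 6: d = malloc(12) -> d = NULL; heap: [0-18 ALLOC][19-27 ALLOC][28-36 ALLOC][37-43 FREE]
Op 7: b = realloc(b, 19) -> NULL (b unchanged); heap: [0-18 ALLOC][19-27 ALLOC][28-36 ALLOC][37-43 FREE]
free(c): c = 28 -> block [28-36 ALLOC]; mark free, coalesce with adjacent free neighbors -> [0-18 ALLOC][19-27 ALLOC][28-43 FREE]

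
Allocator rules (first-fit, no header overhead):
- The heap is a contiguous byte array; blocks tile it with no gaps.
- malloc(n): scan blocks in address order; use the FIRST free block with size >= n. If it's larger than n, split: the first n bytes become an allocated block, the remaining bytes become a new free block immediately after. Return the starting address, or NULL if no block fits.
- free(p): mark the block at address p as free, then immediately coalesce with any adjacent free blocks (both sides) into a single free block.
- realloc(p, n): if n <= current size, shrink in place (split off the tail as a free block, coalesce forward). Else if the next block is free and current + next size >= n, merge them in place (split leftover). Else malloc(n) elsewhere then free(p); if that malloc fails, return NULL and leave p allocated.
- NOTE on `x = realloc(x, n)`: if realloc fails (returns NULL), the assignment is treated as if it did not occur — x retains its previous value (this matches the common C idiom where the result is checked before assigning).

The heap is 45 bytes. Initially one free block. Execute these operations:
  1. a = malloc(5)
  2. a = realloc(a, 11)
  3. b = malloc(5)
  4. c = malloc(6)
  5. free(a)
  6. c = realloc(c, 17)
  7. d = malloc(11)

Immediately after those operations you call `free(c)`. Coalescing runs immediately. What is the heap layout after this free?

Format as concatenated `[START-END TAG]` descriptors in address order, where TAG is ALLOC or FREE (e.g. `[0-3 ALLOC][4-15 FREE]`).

Answer: [0-10 ALLOC][11-15 ALLOC][16-44 FREE]

Derivation:
Op 1: a = malloc(5) -> a = 0; heap: [0-4 ALLOC][5-44 FREE]
Op 2: a = realloc(a, 11) -> a = 0; heap: [0-10 ALLOC][11-44 FREE]
Op 3: b = malloc(5) -> b = 11; heap: [0-10 ALLOC][11-15 ALLOC][16-44 FREE]
Op 4: c = malloc(6) -> c = 16; heap: [0-10 ALLOC][11-15 ALLOC][16-21 ALLOC][22-44 FREE]
Op 5: free(a) -> (freed a); heap: [0-10 FREE][11-15 ALLOC][16-21 ALLOC][22-44 FREE]
Op 6: c = realloc(c, 17) -> c = 16; heap: [0-10 FREE][11-15 ALLOC][16-32 ALLOC][33-44 FREE]
Op 7: d = malloc(11) -> d = 0; heap: [0-10 ALLOC][11-15 ALLOC][16-32 ALLOC][33-44 FREE]
free(c): c = 16 -> block [16-32 ALLOC]; mark free, coalesce with adjacent free neighbors -> [0-10 ALLOC][11-15 ALLOC][16-44 FREE]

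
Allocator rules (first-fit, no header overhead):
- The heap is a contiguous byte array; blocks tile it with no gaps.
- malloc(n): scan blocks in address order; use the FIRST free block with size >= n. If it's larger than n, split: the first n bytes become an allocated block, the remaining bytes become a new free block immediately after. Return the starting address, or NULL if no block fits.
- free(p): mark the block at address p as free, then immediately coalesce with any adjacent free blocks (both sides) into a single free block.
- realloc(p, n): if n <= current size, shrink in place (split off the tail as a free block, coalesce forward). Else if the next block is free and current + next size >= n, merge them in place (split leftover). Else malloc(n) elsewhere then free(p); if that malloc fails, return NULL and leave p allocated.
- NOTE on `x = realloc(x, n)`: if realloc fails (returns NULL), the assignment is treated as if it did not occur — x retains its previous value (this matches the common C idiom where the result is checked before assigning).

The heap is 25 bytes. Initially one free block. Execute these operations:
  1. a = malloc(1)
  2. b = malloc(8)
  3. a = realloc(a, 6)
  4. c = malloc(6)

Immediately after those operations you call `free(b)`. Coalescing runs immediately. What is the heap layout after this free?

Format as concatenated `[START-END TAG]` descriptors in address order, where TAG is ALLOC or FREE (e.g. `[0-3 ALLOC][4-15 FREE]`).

Answer: [0-8 FREE][9-14 ALLOC][15-20 ALLOC][21-24 FREE]

Derivation:
Op 1: a = malloc(1) -> a = 0; heap: [0-0 ALLOC][1-24 FREE]
Op 2: b = malloc(8) -> b = 1; heap: [0-0 ALLOC][1-8 ALLOC][9-24 FREE]
Op 3: a = realloc(a, 6) -> a = 9; heap: [0-0 FREE][1-8 ALLOC][9-14 ALLOC][15-24 FREE]
Op 4: c = malloc(6) -> c = 15; heap: [0-0 FREE][1-8 ALLOC][9-14 ALLOC][15-20 ALLOC][21-24 FREE]
free(b): b = 1 -> block [1-8 ALLOC]; mark free, coalesce with adjacent free neighbors -> [0-8 FREE][9-14 ALLOC][15-20 ALLOC][21-24 FREE]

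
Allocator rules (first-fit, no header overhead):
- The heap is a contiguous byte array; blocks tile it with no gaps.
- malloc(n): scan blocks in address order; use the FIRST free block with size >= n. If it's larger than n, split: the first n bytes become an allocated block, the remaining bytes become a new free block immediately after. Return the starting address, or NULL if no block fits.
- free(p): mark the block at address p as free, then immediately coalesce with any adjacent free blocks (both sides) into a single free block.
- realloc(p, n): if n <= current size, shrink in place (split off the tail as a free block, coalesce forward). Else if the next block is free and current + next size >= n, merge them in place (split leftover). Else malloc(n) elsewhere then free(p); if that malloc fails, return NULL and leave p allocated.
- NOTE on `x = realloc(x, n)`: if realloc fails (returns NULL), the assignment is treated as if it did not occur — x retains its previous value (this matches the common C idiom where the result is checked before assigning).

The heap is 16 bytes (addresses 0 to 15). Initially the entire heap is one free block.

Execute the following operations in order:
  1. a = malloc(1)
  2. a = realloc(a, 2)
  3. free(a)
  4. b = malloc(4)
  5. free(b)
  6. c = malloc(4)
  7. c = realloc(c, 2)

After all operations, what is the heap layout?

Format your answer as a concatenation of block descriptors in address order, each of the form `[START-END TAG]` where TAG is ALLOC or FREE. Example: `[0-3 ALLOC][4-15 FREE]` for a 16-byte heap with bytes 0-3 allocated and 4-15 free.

Op 1: a = malloc(1) -> a = 0; heap: [0-0 ALLOC][1-15 FREE]
Op 2: a = realloc(a, 2) -> a = 0; heap: [0-1 ALLOC][2-15 FREE]
Op 3: free(a) -> (freed a); heap: [0-15 FREE]
Op 4: b = malloc(4) -> b = 0; heap: [0-3 ALLOC][4-15 FREE]
Op 5: free(b) -> (freed b); heap: [0-15 FREE]
Op 6: c = malloc(4) -> c = 0; heap: [0-3 ALLOC][4-15 FREE]
Op 7: c = realloc(c, 2) -> c = 0; heap: [0-1 ALLOC][2-15 FREE]

Answer: [0-1 ALLOC][2-15 FREE]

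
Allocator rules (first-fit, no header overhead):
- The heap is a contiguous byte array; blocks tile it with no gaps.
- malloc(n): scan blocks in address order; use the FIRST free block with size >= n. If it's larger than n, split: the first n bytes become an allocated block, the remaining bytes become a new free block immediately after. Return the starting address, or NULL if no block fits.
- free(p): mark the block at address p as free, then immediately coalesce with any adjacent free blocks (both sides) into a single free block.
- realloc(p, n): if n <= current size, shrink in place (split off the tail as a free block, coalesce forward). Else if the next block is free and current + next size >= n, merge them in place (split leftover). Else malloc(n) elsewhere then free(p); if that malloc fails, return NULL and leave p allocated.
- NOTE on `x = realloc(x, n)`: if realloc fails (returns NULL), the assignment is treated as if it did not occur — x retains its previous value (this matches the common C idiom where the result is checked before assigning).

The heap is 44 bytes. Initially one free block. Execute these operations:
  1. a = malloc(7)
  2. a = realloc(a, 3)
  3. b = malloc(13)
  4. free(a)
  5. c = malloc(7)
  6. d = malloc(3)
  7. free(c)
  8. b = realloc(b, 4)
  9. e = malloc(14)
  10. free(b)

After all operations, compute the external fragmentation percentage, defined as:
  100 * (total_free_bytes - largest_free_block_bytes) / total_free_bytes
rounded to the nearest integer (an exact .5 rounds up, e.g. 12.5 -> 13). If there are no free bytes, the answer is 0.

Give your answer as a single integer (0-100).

Answer: 15

Derivation:
Op 1: a = malloc(7) -> a = 0; heap: [0-6 ALLOC][7-43 FREE]
Op 2: a = realloc(a, 3) -> a = 0; heap: [0-2 ALLOC][3-43 FREE]
Op 3: b = malloc(13) -> b = 3; heap: [0-2 ALLOC][3-15 ALLOC][16-43 FREE]
Op 4: free(a) -> (freed a); heap: [0-2 FREE][3-15 ALLOC][16-43 FREE]
Op 5: c = malloc(7) -> c = 16; heap: [0-2 FREE][3-15 ALLOC][16-22 ALLOC][23-43 FREE]
Op 6: d = malloc(3) -> d = 0; heap: [0-2 ALLOC][3-15 ALLOC][16-22 ALLOC][23-43 FREE]
Op 7: free(c) -> (freed c); heap: [0-2 ALLOC][3-15 ALLOC][16-43 FREE]
Op 8: b = realloc(b, 4) -> b = 3; heap: [0-2 ALLOC][3-6 ALLOC][7-43 FREE]
Op 9: e = malloc(14) -> e = 7; heap: [0-2 ALLOC][3-6 ALLOC][7-20 ALLOC][21-43 FREE]
Op 10: free(b) -> (freed b); heap: [0-2 ALLOC][3-6 FREE][7-20 ALLOC][21-43 FREE]
Free blocks: [4 23] total_free=27 largest=23 -> 100*(27-23)/27 = 400/27 ≈ 14.815 -> rounds to 15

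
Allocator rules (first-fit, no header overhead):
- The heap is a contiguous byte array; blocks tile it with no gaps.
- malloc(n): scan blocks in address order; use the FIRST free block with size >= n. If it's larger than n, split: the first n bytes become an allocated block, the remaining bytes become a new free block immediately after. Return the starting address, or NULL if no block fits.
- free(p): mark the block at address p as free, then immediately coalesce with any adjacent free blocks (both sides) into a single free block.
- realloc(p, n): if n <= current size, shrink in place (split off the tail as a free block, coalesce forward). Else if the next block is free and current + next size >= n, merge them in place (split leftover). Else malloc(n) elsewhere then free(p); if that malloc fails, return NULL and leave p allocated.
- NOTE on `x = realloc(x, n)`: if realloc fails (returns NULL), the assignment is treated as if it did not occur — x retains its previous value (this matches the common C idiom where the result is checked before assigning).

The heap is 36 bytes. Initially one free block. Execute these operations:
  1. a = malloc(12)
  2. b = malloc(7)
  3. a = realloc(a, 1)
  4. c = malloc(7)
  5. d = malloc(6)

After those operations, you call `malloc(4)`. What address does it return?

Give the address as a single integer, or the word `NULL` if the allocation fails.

Answer: 8

Derivation:
Op 1: a = malloc(12) -> a = 0; heap: [0-11 ALLOC][12-35 FREE]
Op 2: b = malloc(7) -> b = 12; heap: [0-11 ALLOC][12-18 ALLOC][19-35 FREE]
Op 3: a = realloc(a, 1) -> a = 0; heap: [0-0 ALLOC][1-11 FREE][12-18 ALLOC][19-35 FREE]
Op 4: c = malloc(7) -> c = 1; heap: [0-0 ALLOC][1-7 ALLOC][8-11 FREE][12-18 ALLOC][19-35 FREE]
Op 5: d = malloc(6) -> d = 19; heap: [0-0 ALLOC][1-7 ALLOC][8-11 FREE][12-18 ALLOC][19-24 ALLOC][25-35 FREE]
malloc(4): first-fit scan over [0-0 ALLOC][1-7 ALLOC][8-11 FREE][12-18 ALLOC][19-24 ALLOC][25-35 FREE] -> 8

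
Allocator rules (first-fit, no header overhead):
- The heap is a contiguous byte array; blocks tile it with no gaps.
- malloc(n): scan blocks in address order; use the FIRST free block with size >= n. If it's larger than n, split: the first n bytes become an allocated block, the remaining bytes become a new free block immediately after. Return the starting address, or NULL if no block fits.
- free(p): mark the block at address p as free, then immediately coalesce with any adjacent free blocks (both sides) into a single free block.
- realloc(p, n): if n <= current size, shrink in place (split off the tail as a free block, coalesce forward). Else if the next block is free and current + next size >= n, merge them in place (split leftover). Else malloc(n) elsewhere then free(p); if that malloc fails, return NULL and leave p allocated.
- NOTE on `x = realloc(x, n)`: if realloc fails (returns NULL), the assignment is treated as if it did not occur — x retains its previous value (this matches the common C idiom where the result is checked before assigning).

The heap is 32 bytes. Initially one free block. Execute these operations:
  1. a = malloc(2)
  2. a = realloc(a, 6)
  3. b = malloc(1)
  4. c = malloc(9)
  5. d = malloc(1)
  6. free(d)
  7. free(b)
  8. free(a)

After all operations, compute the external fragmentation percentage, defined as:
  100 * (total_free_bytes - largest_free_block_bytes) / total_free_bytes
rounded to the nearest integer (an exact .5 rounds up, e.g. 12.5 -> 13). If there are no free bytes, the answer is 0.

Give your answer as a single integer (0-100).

Answer: 30

Derivation:
Op 1: a = malloc(2) -> a = 0; heap: [0-1 ALLOC][2-31 FREE]
Op 2: a = realloc(a, 6) -> a = 0; heap: [0-5 ALLOC][6-31 FREE]
Op 3: b = malloc(1) -> b = 6; heap: [0-5 ALLOC][6-6 ALLOC][7-31 FREE]
Op 4: c = malloc(9) -> c = 7; heap: [0-5 ALLOC][6-6 ALLOC][7-15 ALLOC][16-31 FREE]
Op 5: d = malloc(1) -> d = 16; heap: [0-5 ALLOC][6-6 ALLOC][7-15 ALLOC][16-16 ALLOC][17-31 FREE]
Op 6: free(d) -> (freed d); heap: [0-5 ALLOC][6-6 ALLOC][7-15 ALLOC][16-31 FREE]
Op 7: free(b) -> (freed b); heap: [0-5 ALLOC][6-6 FREE][7-15 ALLOC][16-31 FREE]
Op 8: free(a) -> (freed a); heap: [0-6 FREE][7-15 ALLOC][16-31 FREE]
Free blocks: [7 16] total_free=23 largest=16 -> 100*(23-16)/23 = 700/23 ≈ 30.435 -> rounds to 30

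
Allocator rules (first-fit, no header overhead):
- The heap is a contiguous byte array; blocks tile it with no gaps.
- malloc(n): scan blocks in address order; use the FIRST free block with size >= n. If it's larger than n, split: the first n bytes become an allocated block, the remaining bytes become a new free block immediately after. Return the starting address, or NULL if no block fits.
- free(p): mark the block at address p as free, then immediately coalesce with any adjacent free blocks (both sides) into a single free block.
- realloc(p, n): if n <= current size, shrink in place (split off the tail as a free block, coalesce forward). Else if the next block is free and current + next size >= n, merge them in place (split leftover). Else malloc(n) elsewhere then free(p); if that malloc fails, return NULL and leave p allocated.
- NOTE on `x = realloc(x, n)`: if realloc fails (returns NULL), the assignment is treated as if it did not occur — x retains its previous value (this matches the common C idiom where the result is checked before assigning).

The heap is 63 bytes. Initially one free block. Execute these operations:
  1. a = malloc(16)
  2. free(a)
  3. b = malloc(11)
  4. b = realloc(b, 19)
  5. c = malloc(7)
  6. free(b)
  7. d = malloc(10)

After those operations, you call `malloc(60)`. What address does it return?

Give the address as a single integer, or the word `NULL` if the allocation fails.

Op 1: a = malloc(16) -> a = 0; heap: [0-15 ALLOC][16-62 FREE]
Op 2: free(a) -> (freed a); heap: [0-62 FREE]
Op 3: b = malloc(11) -> b = 0; heap: [0-10 ALLOC][11-62 FREE]
Op 4: b = realloc(b, 19) -> b = 0; heap: [0-18 ALLOC][19-62 FREE]
Op 5: c = malloc(7) -> c = 19; heap: [0-18 ALLOC][19-25 ALLOC][26-62 FREE]
Op 6: free(b) -> (freed b); heap: [0-18 FREE][19-25 ALLOC][26-62 FREE]
Op 7: d = malloc(10) -> d = 0; heap: [0-9 ALLOC][10-18 FREE][19-25 ALLOC][26-62 FREE]
malloc(60): first-fit scan over [0-9 ALLOC][10-18 FREE][19-25 ALLOC][26-62 FREE] -> NULL

Answer: NULL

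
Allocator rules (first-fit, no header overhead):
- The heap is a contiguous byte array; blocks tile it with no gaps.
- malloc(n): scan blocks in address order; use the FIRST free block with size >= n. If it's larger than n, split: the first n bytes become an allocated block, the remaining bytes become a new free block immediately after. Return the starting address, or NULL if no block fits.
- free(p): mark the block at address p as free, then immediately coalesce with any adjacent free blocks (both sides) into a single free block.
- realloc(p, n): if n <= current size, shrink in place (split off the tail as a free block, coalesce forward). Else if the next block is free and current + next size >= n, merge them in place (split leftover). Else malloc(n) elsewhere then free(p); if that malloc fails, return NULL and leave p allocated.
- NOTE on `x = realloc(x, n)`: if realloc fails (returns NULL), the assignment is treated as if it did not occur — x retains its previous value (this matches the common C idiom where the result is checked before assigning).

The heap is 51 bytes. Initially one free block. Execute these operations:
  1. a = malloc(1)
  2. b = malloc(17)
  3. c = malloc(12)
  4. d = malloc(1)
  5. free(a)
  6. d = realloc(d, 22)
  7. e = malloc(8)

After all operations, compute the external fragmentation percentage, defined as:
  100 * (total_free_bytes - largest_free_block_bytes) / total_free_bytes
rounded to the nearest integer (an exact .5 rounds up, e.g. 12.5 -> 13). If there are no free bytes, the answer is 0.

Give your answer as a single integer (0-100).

Answer: 8

Derivation:
Op 1: a = malloc(1) -> a = 0; heap: [0-0 ALLOC][1-50 FREE]
Op 2: b = malloc(17) -> b = 1; heap: [0-0 ALLOC][1-17 ALLOC][18-50 FREE]
Op 3: c = malloc(12) -> c = 18; heap: [0-0 ALLOC][1-17 ALLOC][18-29 ALLOC][30-50 FREE]
Op 4: d = malloc(1) -> d = 30; heap: [0-0 ALLOC][1-17 ALLOC][18-29 ALLOC][30-30 ALLOC][31-50 FREE]
Op 5: free(a) -> (freed a); heap: [0-0 FREE][1-17 ALLOC][18-29 ALLOC][30-30 ALLOC][31-50 FREE]
Op 6: d = realloc(d, 22) -> NULL (d unchanged); heap: [0-0 FREE][1-17 ALLOC][18-29 ALLOC][30-30 ALLOC][31-50 FREE]
Op 7: e = malloc(8) -> e = 31; heap: [0-0 FREE][1-17 ALLOC][18-29 ALLOC][30-30 ALLOC][31-38 ALLOC][39-50 FREE]
Free blocks: [1 12] total_free=13 largest=12 -> 100*(13-12)/13 = 100/13 ≈ 7.692 -> rounds to 8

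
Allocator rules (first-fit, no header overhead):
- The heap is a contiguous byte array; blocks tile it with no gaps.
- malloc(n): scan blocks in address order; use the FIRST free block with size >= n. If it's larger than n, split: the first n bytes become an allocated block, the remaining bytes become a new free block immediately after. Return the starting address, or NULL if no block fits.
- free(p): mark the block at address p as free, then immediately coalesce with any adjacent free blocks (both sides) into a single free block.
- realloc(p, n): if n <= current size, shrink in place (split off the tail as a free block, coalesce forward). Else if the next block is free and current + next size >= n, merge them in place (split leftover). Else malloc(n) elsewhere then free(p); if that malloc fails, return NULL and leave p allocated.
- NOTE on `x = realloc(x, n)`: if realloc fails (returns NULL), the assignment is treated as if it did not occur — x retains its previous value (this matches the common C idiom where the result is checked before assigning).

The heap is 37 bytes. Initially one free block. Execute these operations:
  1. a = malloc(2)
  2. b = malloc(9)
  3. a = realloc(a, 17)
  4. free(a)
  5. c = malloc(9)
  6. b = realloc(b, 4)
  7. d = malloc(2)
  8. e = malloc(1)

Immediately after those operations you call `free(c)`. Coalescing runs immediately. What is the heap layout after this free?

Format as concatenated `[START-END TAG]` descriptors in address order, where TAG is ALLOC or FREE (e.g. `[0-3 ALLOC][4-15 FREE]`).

Answer: [0-1 ALLOC][2-5 ALLOC][6-6 ALLOC][7-36 FREE]

Derivation:
Op 1: a = malloc(2) -> a = 0; heap: [0-1 ALLOC][2-36 FREE]
Op 2: b = malloc(9) -> b = 2; heap: [0-1 ALLOC][2-10 ALLOC][11-36 FREE]
Op 3: a = realloc(a, 17) -> a = 11; heap: [0-1 FREE][2-10 ALLOC][11-27 ALLOC][28-36 FREE]
Op 4: free(a) -> (freed a); heap: [0-1 FREE][2-10 ALLOC][11-36 FREE]
Op 5: c = malloc(9) -> c = 11; heap: [0-1 FREE][2-10 ALLOC][11-19 ALLOC][20-36 FREE]
Op 6: b = realloc(b, 4) -> b = 2; heap: [0-1 FREE][2-5 ALLOC][6-10 FREE][11-19 ALLOC][20-36 FREE]
Op 7: d = malloc(2) -> d = 0; heap: [0-1 ALLOC][2-5 ALLOC][6-10 FREE][11-19 ALLOC][20-36 FREE]
Op 8: e = malloc(1) -> e = 6; heap: [0-1 ALLOC][2-5 ALLOC][6-6 ALLOC][7-10 FREE][11-19 ALLOC][20-36 FREE]
free(c): c = 11 -> block [11-19 ALLOC]; mark free, coalesce with adjacent free neighbors -> [0-1 ALLOC][2-5 ALLOC][6-6 ALLOC][7-36 FREE]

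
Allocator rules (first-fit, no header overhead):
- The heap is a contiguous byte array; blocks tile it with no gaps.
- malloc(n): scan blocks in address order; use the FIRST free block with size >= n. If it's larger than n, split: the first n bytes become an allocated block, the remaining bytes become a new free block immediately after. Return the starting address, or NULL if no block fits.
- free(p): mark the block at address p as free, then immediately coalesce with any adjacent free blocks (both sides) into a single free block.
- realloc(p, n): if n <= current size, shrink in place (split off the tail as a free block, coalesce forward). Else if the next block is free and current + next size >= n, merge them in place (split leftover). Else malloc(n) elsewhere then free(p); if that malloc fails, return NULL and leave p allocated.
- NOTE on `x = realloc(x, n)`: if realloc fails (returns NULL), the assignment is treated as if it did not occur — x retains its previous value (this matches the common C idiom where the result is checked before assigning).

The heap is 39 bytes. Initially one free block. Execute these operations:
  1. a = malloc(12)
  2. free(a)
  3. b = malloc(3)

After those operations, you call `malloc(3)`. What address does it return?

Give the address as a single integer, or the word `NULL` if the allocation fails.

Answer: 3

Derivation:
Op 1: a = malloc(12) -> a = 0; heap: [0-11 ALLOC][12-38 FREE]
Op 2: free(a) -> (freed a); heap: [0-38 FREE]
Op 3: b = malloc(3) -> b = 0; heap: [0-2 ALLOC][3-38 FREE]
malloc(3): first-fit scan over [0-2 ALLOC][3-38 FREE] -> 3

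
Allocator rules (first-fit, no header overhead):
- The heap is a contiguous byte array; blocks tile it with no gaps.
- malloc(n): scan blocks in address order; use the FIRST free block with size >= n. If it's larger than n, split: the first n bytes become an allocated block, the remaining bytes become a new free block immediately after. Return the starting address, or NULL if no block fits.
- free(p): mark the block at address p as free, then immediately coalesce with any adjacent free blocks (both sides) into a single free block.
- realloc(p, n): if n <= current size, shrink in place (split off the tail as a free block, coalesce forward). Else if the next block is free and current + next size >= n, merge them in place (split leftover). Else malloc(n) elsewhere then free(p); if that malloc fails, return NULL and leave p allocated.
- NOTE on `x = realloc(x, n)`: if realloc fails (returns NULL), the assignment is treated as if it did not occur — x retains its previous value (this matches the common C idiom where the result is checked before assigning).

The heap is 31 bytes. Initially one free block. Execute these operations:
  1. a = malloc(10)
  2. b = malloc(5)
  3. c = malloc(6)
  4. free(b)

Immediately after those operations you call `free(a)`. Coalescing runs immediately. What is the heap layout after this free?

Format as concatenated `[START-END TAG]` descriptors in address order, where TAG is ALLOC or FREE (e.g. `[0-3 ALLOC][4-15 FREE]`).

Answer: [0-14 FREE][15-20 ALLOC][21-30 FREE]

Derivation:
Op 1: a = malloc(10) -> a = 0; heap: [0-9 ALLOC][10-30 FREE]
Op 2: b = malloc(5) -> b = 10; heap: [0-9 ALLOC][10-14 ALLOC][15-30 FREE]
Op 3: c = malloc(6) -> c = 15; heap: [0-9 ALLOC][10-14 ALLOC][15-20 ALLOC][21-30 FREE]
Op 4: free(b) -> (freed b); heap: [0-9 ALLOC][10-14 FREE][15-20 ALLOC][21-30 FREE]
free(a): a = 0 -> block [0-9 ALLOC]; mark free, coalesce with adjacent free neighbors -> [0-14 FREE][15-20 ALLOC][21-30 FREE]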